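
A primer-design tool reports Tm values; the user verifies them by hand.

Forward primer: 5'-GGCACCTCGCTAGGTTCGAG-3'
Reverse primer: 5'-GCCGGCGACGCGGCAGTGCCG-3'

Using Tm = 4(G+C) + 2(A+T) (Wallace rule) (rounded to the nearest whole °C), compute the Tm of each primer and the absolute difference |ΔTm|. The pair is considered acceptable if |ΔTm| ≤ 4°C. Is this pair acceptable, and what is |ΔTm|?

Forward: A=3 T=4 G=7 C=6 → Tm = 2·7 + 4·13 = 66°C.
Reverse: A=2 T=1 G=10 C=8 → Tm = 2·3 + 4·18 = 78°C.
|ΔTm| = |66 − 78| = 12°C, > 4°C.

|ΔTm| = 12°C; the pair is not acceptable.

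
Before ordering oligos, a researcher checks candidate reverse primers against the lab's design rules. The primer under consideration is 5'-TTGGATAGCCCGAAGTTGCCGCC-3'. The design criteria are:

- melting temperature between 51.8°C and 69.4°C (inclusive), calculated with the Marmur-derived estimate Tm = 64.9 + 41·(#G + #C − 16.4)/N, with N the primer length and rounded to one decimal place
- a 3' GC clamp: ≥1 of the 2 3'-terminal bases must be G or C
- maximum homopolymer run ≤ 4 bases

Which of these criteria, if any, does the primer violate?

Base counts: A=4, T=5, G=7, C=7 (length 23).
Tm: Tm = 64.9 + 41·(14 − 16.4)/23 = 60.6°C ✓
GC clamp: 3' end CC has 2 G/C ✓
homopolymer run: longest run = 3 ✓

Meets all criteria.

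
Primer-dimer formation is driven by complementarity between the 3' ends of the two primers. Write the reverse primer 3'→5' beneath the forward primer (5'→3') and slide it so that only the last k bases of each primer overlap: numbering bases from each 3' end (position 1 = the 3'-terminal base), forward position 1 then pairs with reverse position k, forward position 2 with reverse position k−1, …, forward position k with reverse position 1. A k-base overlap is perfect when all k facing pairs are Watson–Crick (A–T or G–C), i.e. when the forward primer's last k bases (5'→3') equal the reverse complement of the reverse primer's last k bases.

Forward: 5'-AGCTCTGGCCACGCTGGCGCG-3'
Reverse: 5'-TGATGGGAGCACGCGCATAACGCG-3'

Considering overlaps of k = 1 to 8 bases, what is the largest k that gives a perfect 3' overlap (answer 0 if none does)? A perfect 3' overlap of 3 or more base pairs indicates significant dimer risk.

Longest perfect overlap: 4 complementary base pairs; significant dimer risk (threshold 3).

Last 8 bases (5'→3') — forward …CTGGCGCG, reverse …ATAACGCG.
Reverse complement of the reverse primer's last 8 bases: CGCGTTAT; its first k bases are the reverse complement of the reverse primer's last k bases, so a perfect k-base overlap needs the forward primer's last k bases to equal them.
Comparing (forward last k vs required): k=1: G vs C ✗; k=2: CG vs CG ✓; k=3: GCG vs CGC ✗; k=4: CGCG vs CGCG ✓; k=5: GCGCG vs CGCGT ✗; k=6: GGCGCG vs CGCGTT ✗; k=7: TGGCGCG vs CGCGTTA ✗; k=8: CTGGCGCG vs CGCGTTAT ✗.
Perfect overlaps at k = 2, 4; the largest is 4.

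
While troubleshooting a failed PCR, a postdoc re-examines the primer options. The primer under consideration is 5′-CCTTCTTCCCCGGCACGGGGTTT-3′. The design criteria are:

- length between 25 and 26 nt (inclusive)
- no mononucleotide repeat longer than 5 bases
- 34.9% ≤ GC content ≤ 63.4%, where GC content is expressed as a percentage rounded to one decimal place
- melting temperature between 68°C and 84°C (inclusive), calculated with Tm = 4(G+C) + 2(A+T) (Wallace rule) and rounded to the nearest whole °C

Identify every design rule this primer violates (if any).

Fails: length, GC content.

Base counts: A=1, T=7, G=6, C=9 (length 23).
length: length 23, outside 25–26 ✗
homopolymer run: longest run = 4 ✓
GC content: GC 15/23 = 65.2%, outside 34.9–63.4% ✗
Tm: Tm = 2·8 + 4·15 = 76°C ✓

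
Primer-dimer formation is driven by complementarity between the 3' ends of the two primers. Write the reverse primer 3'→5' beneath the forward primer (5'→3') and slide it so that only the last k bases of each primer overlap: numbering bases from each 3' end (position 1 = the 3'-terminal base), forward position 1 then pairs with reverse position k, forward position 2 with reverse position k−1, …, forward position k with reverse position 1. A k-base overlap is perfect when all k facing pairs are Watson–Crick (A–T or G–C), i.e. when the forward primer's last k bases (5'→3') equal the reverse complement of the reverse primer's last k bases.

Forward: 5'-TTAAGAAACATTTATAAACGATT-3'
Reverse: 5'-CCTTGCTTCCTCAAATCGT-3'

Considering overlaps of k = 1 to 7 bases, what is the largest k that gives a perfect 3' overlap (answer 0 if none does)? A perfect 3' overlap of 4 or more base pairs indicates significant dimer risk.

Last 7 bases (5'→3') — forward …AACGATT, reverse …AAATCGT.
Reverse complement of the reverse primer's last 7 bases: ACGATTT; its first k bases are the reverse complement of the reverse primer's last k bases, so a perfect k-base overlap needs the forward primer's last k bases to equal them.
Comparing (forward last k vs required): k=1: T vs A ✗; k=2: TT vs AC ✗; k=3: ATT vs ACG ✗; k=4: GATT vs ACGA ✗; k=5: CGATT vs ACGAT ✗; k=6: ACGATT vs ACGATT ✓; k=7: AACGATT vs ACGATTT ✗.
Only k = 6 is perfect, so the longest perfect 3' overlap is 6.

Longest perfect overlap: 6 complementary base pairs; significant dimer risk (threshold 4).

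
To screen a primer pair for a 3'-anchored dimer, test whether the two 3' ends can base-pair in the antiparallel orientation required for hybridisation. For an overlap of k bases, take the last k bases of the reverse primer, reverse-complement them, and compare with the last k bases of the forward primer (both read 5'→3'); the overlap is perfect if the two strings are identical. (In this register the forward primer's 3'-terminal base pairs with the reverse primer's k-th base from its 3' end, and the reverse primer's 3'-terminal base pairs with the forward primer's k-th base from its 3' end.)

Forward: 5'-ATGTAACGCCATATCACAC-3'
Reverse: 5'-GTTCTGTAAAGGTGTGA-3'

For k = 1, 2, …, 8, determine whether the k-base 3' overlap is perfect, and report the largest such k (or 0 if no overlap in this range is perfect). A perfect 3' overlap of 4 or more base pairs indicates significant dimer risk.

Last 8 bases (5'→3') — forward …TATCACAC, reverse …AGGTGTGA.
Reverse complement of the reverse primer's last 8 bases: TCACACCT; its first k bases are the reverse complement of the reverse primer's last k bases, so a perfect k-base overlap needs the forward primer's last k bases to equal them.
Comparing (forward last k vs required): k=1: C vs T ✗; k=2: AC vs TC ✗; k=3: CAC vs TCA ✗; k=4: ACAC vs TCAC ✗; k=5: CACAC vs TCACA ✗; k=6: TCACAC vs TCACAC ✓; k=7: ATCACAC vs TCACACC ✗; k=8: TATCACAC vs TCACACCT ✗.
Only k = 6 is perfect, so the longest perfect 3' overlap is 6.

Longest perfect overlap: 6 complementary base pairs; significant dimer risk (threshold 4).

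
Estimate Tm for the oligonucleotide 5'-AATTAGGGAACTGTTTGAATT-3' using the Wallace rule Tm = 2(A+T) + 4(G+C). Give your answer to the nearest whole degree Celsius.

Base counts: A=7, T=8, G=5, C=1 (length 21).
Tm = 2·(7+8) + 4·(5+1) = 2·15 + 4·6 = 30 + 24 = 54°C.

54°C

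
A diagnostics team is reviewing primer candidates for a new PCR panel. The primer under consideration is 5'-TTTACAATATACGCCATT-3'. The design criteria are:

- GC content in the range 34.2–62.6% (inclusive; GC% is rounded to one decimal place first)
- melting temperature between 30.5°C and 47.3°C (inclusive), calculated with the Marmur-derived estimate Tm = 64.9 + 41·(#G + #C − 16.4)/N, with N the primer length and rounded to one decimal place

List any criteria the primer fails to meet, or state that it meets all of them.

Base counts: A=6, T=7, G=1, C=4 (length 18).
GC content: GC 5/18 = 27.8%, outside 34.2–62.6% ✗
Tm: Tm = 64.9 + 41·(5 − 16.4)/18 = 38.9°C ✓

Fails: GC content.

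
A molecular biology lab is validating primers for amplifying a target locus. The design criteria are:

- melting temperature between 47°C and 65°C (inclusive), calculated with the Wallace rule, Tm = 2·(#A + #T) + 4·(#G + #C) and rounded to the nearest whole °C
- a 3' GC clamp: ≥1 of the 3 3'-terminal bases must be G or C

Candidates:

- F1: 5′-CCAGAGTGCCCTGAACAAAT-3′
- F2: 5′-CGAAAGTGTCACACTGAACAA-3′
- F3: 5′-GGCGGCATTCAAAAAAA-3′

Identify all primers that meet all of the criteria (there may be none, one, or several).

F2 only.

F1 (20 nt, A=7 T=3 G=4 C=6): Tm = 2·10 + 4·10 = 60°C ✓; 3' end AAT has 0 G/C, need ≥1 ✗ — fails.
F2 (21 nt, A=9 T=3 G=4 C=5): Tm = 2·12 + 4·9 = 60°C ✓; 3' end CAA has 1 G/C ✓ — passes.
F3 (17 nt, A=8 T=2 G=4 C=3): Tm = 2·10 + 4·7 = 48°C ✓; 3' end AAA has 0 G/C, need ≥1 ✗ — fails.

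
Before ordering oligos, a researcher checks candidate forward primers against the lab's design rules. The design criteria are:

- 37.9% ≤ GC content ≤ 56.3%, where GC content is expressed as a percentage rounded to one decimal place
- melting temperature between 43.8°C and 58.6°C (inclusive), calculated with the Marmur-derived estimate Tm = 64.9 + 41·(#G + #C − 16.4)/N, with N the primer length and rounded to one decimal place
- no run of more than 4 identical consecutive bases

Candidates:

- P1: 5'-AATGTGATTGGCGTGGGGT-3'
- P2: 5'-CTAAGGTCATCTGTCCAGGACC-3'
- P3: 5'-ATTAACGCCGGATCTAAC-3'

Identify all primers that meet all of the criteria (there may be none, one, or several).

P1 (19 nt, A=3 T=6 G=9 C=1): GC 10/19 = 52.6% ✓; Tm = 64.9 + 41·(10 − 16.4)/19 = 51.1°C ✓; longest run = 4 ✓ — passes.
P2 (22 nt, A=5 T=5 G=5 C=7): GC 12/22 = 54.5% ✓; Tm = 64.9 + 41·(12 − 16.4)/22 = 56.7°C ✓; longest run = 2 ✓ — passes.
P3 (18 nt, A=6 T=4 G=3 C=5): GC 8/18 = 44.4% ✓; Tm = 64.9 + 41·(8 − 16.4)/18 = 45.8°C ✓; longest run = 2 ✓ — passes.

P1, P2 and P3.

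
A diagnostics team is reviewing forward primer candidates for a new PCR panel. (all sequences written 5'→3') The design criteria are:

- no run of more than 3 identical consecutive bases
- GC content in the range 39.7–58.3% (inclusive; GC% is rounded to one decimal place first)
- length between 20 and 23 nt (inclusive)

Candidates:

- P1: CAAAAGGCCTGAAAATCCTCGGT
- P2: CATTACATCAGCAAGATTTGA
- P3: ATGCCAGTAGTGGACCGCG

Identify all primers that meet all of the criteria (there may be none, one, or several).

None of the candidates satisfy all criteria.

P1 (23 nt, A=8 T=4 G=5 C=6): longest run = 4, exceeds 3 ✗; GC 11/23 = 47.8% ✓; length 23 ✓ — fails.
P2 (21 nt, A=8 T=6 G=3 C=4): longest run = 3 ✓; GC 7/21 = 33.3%, outside 39.7–58.3% ✗; length 21 ✓ — fails.
P3 (19 nt, A=4 T=3 G=7 C=5): longest run = 2 ✓; GC 12/19 = 63.2%, outside 39.7–58.3% ✗; length 19, outside 20–23 ✗ — fails.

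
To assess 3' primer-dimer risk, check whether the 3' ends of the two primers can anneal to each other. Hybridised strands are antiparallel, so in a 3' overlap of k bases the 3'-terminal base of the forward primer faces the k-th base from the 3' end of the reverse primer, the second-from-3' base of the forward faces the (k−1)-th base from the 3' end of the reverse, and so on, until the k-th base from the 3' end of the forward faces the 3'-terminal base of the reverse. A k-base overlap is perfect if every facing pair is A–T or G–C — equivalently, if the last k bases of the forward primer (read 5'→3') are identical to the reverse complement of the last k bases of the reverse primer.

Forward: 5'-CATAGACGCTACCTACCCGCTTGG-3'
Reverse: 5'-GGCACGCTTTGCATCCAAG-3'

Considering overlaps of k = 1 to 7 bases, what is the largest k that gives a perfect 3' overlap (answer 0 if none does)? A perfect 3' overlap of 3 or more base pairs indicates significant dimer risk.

Last 7 bases (5'→3') — forward …CGCTTGG, reverse …ATCCAAG.
Reverse complement of the reverse primer's last 7 bases: CTTGGAT; its first k bases are the reverse complement of the reverse primer's last k bases, so a perfect k-base overlap needs the forward primer's last k bases to equal them.
Comparing (forward last k vs required): k=1: G vs C ✗; k=2: GG vs CT ✗; k=3: TGG vs CTT ✗; k=4: TTGG vs CTTG ✗; k=5: CTTGG vs CTTGG ✓; k=6: GCTTGG vs CTTGGA ✗; k=7: CGCTTGG vs CTTGGAT ✗.
Only k = 5 is perfect, so the longest perfect 3' overlap is 5.

Longest perfect overlap: 5 complementary base pairs; significant dimer risk (threshold 3).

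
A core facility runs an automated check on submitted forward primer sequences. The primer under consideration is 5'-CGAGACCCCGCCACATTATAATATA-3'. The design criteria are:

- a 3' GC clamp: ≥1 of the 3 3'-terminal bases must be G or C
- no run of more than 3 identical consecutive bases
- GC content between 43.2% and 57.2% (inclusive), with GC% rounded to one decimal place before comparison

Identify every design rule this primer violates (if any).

Fails: GC clamp, homopolymer run.

Base counts: A=9, T=5, G=3, C=8 (length 25).
GC clamp: 3' end ATA has 0 G/C, need ≥1 ✗
homopolymer run: longest run = 4, exceeds 3 ✗
GC content: GC 11/25 = 44.0% ✓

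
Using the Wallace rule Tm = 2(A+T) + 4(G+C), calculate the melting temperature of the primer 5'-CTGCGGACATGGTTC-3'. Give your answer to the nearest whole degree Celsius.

Base counts: A=2, T=4, G=5, C=4 (length 15).
Tm = 2·(2+4) + 4·(5+4) = 2·6 + 4·9 = 12 + 36 = 48°C.

48°C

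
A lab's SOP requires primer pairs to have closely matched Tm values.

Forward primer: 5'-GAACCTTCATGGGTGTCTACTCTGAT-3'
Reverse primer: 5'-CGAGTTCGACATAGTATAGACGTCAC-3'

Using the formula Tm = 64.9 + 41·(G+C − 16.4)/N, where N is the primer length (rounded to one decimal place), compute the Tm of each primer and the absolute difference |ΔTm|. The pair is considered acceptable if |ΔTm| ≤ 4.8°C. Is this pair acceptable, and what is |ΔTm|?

Forward: G+C = 12, N = 26 → Tm = 64.9 + 41·(12 − 16.4)/26 = 58.0°C.
Reverse: G+C = 12, N = 26 → Tm = 64.9 + 41·(12 − 16.4)/26 = 58.0°C.
|ΔTm| = |58.0 − 58.0| = 0.0°C, ≤ 4.8°C.

|ΔTm| = 0.0°C; the pair is acceptable.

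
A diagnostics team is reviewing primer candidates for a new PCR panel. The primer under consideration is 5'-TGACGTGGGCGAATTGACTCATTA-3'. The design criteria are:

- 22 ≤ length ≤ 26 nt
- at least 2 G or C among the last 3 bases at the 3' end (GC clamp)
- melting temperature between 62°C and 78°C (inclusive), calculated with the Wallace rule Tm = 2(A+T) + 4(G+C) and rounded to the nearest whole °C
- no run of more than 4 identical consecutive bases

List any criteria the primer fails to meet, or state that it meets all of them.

Fails: GC clamp.

Base counts: A=6, T=7, G=7, C=4 (length 24).
length: length 24 ✓
GC clamp: 3' end TTA has 0 G/C, need ≥2 ✗
Tm: Tm = 2·13 + 4·11 = 70°C ✓
homopolymer run: longest run = 3 ✓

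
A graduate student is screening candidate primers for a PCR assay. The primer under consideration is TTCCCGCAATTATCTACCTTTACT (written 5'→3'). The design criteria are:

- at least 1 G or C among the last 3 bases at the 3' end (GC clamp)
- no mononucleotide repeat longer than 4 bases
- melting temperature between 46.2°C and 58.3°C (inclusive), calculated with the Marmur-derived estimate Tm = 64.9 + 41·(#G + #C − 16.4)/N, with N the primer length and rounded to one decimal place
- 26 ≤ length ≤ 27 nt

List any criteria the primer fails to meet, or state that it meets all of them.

Base counts: A=5, T=10, G=1, C=8 (length 24).
GC clamp: 3' end ACT has 1 G/C ✓
homopolymer run: longest run = 3 ✓
Tm: Tm = 64.9 + 41·(9 − 16.4)/24 = 52.3°C ✓
length: length 24, outside 26–27 ✗

Fails: length.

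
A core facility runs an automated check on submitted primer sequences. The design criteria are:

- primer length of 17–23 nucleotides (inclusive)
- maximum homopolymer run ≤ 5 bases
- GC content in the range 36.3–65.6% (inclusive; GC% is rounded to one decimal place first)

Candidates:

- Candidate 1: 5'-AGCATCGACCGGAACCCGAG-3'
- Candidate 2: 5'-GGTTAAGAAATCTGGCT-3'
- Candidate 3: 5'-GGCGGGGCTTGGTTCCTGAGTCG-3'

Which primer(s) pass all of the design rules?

Candidate 1 and Candidate 2.

Candidate 1 (20 nt, A=6 T=1 G=6 C=7): length 20 ✓; longest run = 3 ✓; GC 13/20 = 65.0% ✓ — passes.
Candidate 2 (17 nt, A=5 T=5 G=5 C=2): length 17 ✓; longest run = 3 ✓; GC 7/17 = 41.2% ✓ — passes.
Candidate 3 (23 nt, A=1 T=6 G=11 C=5): length 23 ✓; longest run = 4 ✓; GC 16/23 = 69.6%, outside 36.3–65.6% ✗ — fails.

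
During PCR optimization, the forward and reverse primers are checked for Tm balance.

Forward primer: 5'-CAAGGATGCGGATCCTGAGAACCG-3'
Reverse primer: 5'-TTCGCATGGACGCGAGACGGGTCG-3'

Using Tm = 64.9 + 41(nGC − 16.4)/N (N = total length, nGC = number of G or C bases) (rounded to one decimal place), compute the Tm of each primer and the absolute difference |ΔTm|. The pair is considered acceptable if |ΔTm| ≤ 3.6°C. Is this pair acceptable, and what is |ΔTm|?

Forward: G+C = 14, N = 24 → Tm = 64.9 + 41·(14 − 16.4)/24 = 60.8°C.
Reverse: G+C = 16, N = 24 → Tm = 64.9 + 41·(16 − 16.4)/24 = 64.2°C.
|ΔTm| = |60.8 − 64.2| = 3.4°C, ≤ 3.6°C.

|ΔTm| = 3.4°C; the pair is acceptable.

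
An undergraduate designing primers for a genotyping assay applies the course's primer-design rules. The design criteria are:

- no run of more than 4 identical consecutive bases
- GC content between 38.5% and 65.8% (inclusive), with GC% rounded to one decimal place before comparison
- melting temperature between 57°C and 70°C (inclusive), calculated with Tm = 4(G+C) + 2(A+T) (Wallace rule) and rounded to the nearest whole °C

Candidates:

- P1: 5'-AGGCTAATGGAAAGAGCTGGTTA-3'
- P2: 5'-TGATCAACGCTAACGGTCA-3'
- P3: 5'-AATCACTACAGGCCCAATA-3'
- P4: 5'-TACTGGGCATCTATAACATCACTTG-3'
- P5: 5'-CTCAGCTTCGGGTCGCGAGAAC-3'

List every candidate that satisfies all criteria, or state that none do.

P1 and P4.

P1 (23 nt, A=8 T=5 G=8 C=2): longest run = 3 ✓; GC 10/23 = 43.5% ✓; Tm = 2·13 + 4·10 = 66°C ✓ — passes.
P2 (19 nt, A=6 T=4 G=4 C=5): longest run = 2 ✓; GC 9/19 = 47.4% ✓; Tm = 2·10 + 4·9 = 56°C, outside 57–70°C ✗ — fails.
P3 (19 nt, A=8 T=3 G=2 C=6): longest run = 3 ✓; GC 8/19 = 42.1% ✓; Tm = 2·11 + 4·8 = 54°C, outside 57–70°C ✗ — fails.
P4 (25 nt, A=7 T=8 G=4 C=6): longest run = 3 ✓; GC 10/25 = 40.0% ✓; Tm = 2·15 + 4·10 = 70°C ✓ — passes.
P5 (22 nt, A=4 T=4 G=7 C=7): longest run = 3 ✓; GC 14/22 = 63.6% ✓; Tm = 2·8 + 4·14 = 72°C, outside 57–70°C ✗ — fails.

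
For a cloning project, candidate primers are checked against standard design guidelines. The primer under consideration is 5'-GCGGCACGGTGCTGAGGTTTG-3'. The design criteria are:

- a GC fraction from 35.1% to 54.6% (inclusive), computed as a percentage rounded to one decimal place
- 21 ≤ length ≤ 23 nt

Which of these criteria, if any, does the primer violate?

Fails: GC content.

Base counts: A=2, T=5, G=10, C=4 (length 21).
GC content: GC 14/21 = 66.7%, outside 35.1–54.6% ✗
length: length 21 ✓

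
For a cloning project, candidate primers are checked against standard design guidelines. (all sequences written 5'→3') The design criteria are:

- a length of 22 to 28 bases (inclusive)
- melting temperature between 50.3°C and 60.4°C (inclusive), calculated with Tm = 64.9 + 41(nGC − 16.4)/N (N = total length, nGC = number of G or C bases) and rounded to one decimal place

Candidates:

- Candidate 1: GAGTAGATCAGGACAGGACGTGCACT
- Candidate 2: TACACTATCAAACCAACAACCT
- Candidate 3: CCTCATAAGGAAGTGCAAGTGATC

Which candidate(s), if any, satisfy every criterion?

Candidate 3 only.

Candidate 1 (26 nt, A=8 T=4 G=9 C=5): length 26 ✓; Tm = 64.9 + 41·(14 − 16.4)/26 = 61.1°C, outside 50.3–60.4°C ✗ — fails.
Candidate 2 (22 nt, A=10 T=4 G=0 C=8): length 22 ✓; Tm = 64.9 + 41·(8 − 16.4)/22 = 49.2°C, outside 50.3–60.4°C ✗ — fails.
Candidate 3 (24 nt, A=8 T=5 G=6 C=5): length 24 ✓; Tm = 64.9 + 41·(11 − 16.4)/24 = 55.7°C ✓ — passes.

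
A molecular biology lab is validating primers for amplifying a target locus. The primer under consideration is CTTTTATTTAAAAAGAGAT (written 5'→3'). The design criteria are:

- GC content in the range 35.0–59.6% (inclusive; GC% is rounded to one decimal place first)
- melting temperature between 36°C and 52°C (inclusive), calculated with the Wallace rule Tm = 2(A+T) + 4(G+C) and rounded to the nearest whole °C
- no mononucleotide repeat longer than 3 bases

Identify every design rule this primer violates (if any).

Base counts: A=8, T=8, G=2, C=1 (length 19).
GC content: GC 3/19 = 15.8%, outside 35.0–59.6% ✗
Tm: Tm = 2·16 + 4·3 = 44°C ✓
homopolymer run: longest run = 5, exceeds 3 ✗

Fails: GC content, homopolymer run.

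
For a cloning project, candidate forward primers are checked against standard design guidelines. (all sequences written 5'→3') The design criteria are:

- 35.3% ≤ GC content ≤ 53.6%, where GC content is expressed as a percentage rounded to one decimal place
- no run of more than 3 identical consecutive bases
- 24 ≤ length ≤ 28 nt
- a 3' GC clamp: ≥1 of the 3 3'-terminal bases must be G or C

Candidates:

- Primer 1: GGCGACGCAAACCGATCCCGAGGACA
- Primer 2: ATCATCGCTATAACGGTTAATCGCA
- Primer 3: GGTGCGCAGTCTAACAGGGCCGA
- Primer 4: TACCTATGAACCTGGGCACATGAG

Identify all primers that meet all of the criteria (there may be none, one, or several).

Primer 1 (26 nt, A=8 T=1 G=8 C=9): GC 17/26 = 65.4%, outside 35.3–53.6% ✗; longest run = 3 ✓; length 26 ✓; 3' end ACA has 1 G/C ✓ — fails.
Primer 2 (25 nt, A=8 T=7 G=4 C=6): GC 10/25 = 40.0% ✓; longest run = 2 ✓; length 25 ✓; 3' end GCA has 2 G/C ✓ — passes.
Primer 3 (23 nt, A=5 T=3 G=9 C=6): GC 15/23 = 65.2%, outside 35.3–53.6% ✗; longest run = 3 ✓; length 23, outside 24–28 ✗; 3' end CGA has 2 G/C ✓ — fails.
Primer 4 (24 nt, A=7 T=5 G=6 C=6): GC 12/24 = 50.0% ✓; longest run = 3 ✓; length 24 ✓; 3' end GAG has 2 G/C ✓ — passes.

Primer 2 and Primer 4.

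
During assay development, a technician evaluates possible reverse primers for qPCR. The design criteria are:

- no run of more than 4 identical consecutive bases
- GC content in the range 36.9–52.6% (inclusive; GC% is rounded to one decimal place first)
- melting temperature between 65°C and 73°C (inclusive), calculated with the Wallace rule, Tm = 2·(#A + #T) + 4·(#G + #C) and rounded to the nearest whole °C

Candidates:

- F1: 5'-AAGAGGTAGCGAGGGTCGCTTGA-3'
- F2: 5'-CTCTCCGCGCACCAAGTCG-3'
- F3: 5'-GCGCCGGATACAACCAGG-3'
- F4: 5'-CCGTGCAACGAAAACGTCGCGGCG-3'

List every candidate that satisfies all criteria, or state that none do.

F1 (23 nt, A=6 T=4 G=10 C=3): longest run = 3 ✓; GC 13/23 = 56.5%, outside 36.9–52.6% ✗; Tm = 2·10 + 4·13 = 72°C ✓ — fails.
F2 (19 nt, A=3 T=3 G=4 C=9): longest run = 2 ✓; GC 13/19 = 68.4%, outside 36.9–52.6% ✗; Tm = 2·6 + 4·13 = 64°C, outside 65–73°C ✗ — fails.
F3 (18 nt, A=5 T=1 G=6 C=6): longest run = 2 ✓; GC 12/18 = 66.7%, outside 36.9–52.6% ✗; Tm = 2·6 + 4·12 = 60°C, outside 65–73°C ✗ — fails.
F4 (24 nt, A=6 T=2 G=8 C=8): longest run = 4 ✓; GC 16/24 = 66.7%, outside 36.9–52.6% ✗; Tm = 2·8 + 4·16 = 80°C, outside 65–73°C ✗ — fails.

None of the candidates satisfy all criteria.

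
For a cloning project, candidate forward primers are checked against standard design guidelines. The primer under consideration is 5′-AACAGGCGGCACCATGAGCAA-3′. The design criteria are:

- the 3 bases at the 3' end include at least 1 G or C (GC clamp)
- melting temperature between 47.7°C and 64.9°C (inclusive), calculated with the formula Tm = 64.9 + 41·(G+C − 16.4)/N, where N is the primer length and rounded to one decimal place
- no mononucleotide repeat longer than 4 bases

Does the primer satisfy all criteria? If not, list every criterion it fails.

Base counts: A=8, T=1, G=6, C=6 (length 21).
GC clamp: 3' end CAA has 1 G/C ✓
Tm: Tm = 64.9 + 41·(12 − 16.4)/21 = 56.3°C ✓
homopolymer run: longest run = 2 ✓

Meets all criteria.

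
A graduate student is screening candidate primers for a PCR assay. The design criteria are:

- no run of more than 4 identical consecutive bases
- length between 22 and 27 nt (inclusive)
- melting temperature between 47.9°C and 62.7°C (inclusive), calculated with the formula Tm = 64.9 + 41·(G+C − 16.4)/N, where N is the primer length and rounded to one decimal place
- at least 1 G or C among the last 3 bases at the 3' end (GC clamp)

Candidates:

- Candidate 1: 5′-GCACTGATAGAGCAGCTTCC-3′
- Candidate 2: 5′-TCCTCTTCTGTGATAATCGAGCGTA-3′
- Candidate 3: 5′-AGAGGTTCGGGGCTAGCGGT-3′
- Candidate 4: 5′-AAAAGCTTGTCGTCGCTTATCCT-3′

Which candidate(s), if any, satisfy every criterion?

Candidate 1 (20 nt, A=5 T=4 G=5 C=6): longest run = 2 ✓; length 20, outside 22–27 ✗; Tm = 64.9 + 41·(11 − 16.4)/20 = 53.8°C ✓; 3' end TCC has 2 G/C ✓ — fails.
Candidate 2 (25 nt, A=5 T=9 G=5 C=6): longest run = 2 ✓; length 25 ✓; Tm = 64.9 + 41·(11 − 16.4)/25 = 56.0°C ✓; 3' end GTA has 1 G/C ✓ — passes.
Candidate 3 (20 nt, A=3 T=4 G=10 C=3): longest run = 4 ✓; length 20, outside 22–27 ✗; Tm = 64.9 + 41·(13 − 16.4)/20 = 57.9°C ✓; 3' end GGT has 2 G/C ✓ — fails.
Candidate 4 (23 nt, A=5 T=8 G=4 C=6): longest run = 4 ✓; length 23 ✓; Tm = 64.9 + 41·(10 − 16.4)/23 = 53.5°C ✓; 3' end CCT has 2 G/C ✓ — passes.

Candidate 2 and Candidate 4.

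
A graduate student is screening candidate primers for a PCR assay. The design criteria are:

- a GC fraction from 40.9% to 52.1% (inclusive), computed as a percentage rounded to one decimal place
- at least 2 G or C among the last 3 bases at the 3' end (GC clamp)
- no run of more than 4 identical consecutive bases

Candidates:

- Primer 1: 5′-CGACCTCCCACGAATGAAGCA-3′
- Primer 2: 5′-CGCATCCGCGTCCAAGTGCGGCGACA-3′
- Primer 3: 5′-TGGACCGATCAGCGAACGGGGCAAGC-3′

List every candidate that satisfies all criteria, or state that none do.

Primer 1 (21 nt, A=7 T=2 G=4 C=8): GC 12/21 = 57.1%, outside 40.9–52.1% ✗; 3' end GCA has 2 G/C ✓; longest run = 3 ✓ — fails.
Primer 2 (26 nt, A=5 T=3 G=8 C=10): GC 18/26 = 69.2%, outside 40.9–52.1% ✗; 3' end ACA has 1 G/C, need ≥2 ✗; longest run = 2 ✓ — fails.
Primer 3 (26 nt, A=7 T=2 G=10 C=7): GC 17/26 = 65.4%, outside 40.9–52.1% ✗; 3' end AGC has 2 G/C ✓; longest run = 4 ✓ — fails.

None of the candidates satisfy all criteria.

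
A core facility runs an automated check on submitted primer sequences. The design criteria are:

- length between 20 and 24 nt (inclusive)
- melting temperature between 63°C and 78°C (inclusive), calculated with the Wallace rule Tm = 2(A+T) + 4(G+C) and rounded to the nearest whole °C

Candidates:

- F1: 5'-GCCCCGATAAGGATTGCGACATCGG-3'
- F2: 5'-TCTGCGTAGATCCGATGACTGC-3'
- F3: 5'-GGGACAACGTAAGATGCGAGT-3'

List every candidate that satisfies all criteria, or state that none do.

F1 (25 nt, A=6 T=4 G=8 C=7): length 25, outside 20–24 ✗; Tm = 2·10 + 4·15 = 80°C, outside 63–78°C ✗ — fails.
F2 (22 nt, A=4 T=6 G=6 C=6): length 22 ✓; Tm = 2·10 + 4·12 = 68°C ✓ — passes.
F3 (21 nt, A=7 T=3 G=8 C=3): length 21 ✓; Tm = 2·10 + 4·11 = 64°C ✓ — passes.

F2 and F3.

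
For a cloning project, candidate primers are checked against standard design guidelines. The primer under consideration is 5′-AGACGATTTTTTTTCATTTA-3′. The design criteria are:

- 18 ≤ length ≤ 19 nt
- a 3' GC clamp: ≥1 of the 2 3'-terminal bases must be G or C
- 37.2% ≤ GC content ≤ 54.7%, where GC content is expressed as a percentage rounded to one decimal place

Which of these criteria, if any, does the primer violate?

Base counts: A=5, T=11, G=2, C=2 (length 20).
length: length 20, outside 18–19 ✗
GC clamp: 3' end TA has 0 G/C, need ≥1 ✗
GC content: GC 4/20 = 20.0%, outside 37.2–54.7% ✗

Fails: length, GC clamp, GC content.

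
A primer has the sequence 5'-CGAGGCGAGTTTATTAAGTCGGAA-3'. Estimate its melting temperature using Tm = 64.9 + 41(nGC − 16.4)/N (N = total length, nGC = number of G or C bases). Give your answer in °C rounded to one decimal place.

55.7°C

Base counts: A=7, T=6, G=8, C=3; G+C = 11, N = 24.
Tm = 64.9 + 41·(11 − 16.4)/24 = 64.9 + -221.40/24 = 55.7°C.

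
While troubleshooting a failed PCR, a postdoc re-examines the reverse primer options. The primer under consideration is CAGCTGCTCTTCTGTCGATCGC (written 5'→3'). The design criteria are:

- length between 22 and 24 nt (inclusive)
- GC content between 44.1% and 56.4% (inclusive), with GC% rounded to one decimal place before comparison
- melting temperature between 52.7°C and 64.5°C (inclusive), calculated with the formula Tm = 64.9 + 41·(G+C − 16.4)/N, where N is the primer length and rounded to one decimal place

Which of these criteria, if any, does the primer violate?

Fails: GC content.

Base counts: A=2, T=7, G=5, C=8 (length 22).
length: length 22 ✓
GC content: GC 13/22 = 59.1%, outside 44.1–56.4% ✗
Tm: Tm = 64.9 + 41·(13 − 16.4)/22 = 58.6°C ✓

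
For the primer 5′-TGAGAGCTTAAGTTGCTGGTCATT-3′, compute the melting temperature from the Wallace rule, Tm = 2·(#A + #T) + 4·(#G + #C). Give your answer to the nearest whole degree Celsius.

68°C

Base counts: A=5, T=9, G=7, C=3 (length 24).
Tm = 2·(5+9) + 4·(7+3) = 2·14 + 4·10 = 28 + 40 = 68°C.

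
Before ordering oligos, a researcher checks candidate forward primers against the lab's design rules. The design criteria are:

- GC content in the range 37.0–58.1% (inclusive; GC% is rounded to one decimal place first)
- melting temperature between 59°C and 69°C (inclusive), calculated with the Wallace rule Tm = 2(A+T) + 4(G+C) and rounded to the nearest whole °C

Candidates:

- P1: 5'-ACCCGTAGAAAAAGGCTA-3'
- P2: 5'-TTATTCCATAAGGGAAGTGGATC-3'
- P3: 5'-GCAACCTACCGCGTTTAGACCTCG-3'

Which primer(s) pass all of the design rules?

P1 (18 nt, A=8 T=2 G=4 C=4): GC 8/18 = 44.4% ✓; Tm = 2·10 + 4·8 = 52°C, outside 59–69°C ✗ — fails.
P2 (23 nt, A=7 T=7 G=6 C=3): GC 9/23 = 39.1% ✓; Tm = 2·14 + 4·9 = 64°C ✓ — passes.
P3 (24 nt, A=5 T=5 G=5 C=9): GC 14/24 = 58.3%, outside 37.0–58.1% ✗; Tm = 2·10 + 4·14 = 76°C, outside 59–69°C ✗ — fails.

P2 only.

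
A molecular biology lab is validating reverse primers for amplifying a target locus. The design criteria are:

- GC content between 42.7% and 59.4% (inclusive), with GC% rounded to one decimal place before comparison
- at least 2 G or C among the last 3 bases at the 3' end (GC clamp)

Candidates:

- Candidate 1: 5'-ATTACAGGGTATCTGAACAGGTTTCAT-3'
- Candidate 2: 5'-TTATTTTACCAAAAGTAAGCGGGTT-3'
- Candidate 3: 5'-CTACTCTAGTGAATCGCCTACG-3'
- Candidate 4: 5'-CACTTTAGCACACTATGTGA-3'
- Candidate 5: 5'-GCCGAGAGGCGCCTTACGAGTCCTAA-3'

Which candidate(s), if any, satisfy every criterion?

Candidate 1 (27 nt, A=8 T=9 G=6 C=4): GC 10/27 = 37.0%, outside 42.7–59.4% ✗; 3' end CAT has 1 G/C, need ≥2 ✗ — fails.
Candidate 2 (25 nt, A=8 T=9 G=5 C=3): GC 8/25 = 32.0%, outside 42.7–59.4% ✗; 3' end GTT has 1 G/C, need ≥2 ✗ — fails.
Candidate 3 (22 nt, A=5 T=6 G=4 C=7): GC 11/22 = 50.0% ✓; 3' end ACG has 2 G/C ✓ — passes.
Candidate 4 (20 nt, A=6 T=6 G=3 C=5): GC 8/20 = 40.0%, outside 42.7–59.4% ✗; 3' end TGA has 1 G/C, need ≥2 ✗ — fails.
Candidate 5 (26 nt, A=6 T=4 G=8 C=8): GC 16/26 = 61.5%, outside 42.7–59.4% ✗; 3' end TAA has 0 G/C, need ≥2 ✗ — fails.

Candidate 3 only.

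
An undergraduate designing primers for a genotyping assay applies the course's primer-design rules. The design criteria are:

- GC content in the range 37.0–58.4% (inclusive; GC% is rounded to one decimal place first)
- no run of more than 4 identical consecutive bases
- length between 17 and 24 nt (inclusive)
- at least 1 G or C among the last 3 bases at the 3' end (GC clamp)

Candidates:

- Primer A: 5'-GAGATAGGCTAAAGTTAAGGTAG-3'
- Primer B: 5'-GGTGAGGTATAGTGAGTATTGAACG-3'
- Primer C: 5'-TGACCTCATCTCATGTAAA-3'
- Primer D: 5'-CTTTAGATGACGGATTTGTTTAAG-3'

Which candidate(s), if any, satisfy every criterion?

Primer A only.

Primer A (23 nt, A=9 T=5 G=8 C=1): GC 9/23 = 39.1% ✓; longest run = 3 ✓; length 23 ✓; 3' end TAG has 1 G/C ✓ — passes.
Primer B (25 nt, A=7 T=7 G=10 C=1): GC 11/25 = 44.0% ✓; longest run = 2 ✓; length 25, outside 17–24 ✗; 3' end ACG has 2 G/C ✓ — fails.
Primer C (19 nt, A=6 T=6 G=2 C=5): GC 7/19 = 36.8%, outside 37.0–58.4% ✗; longest run = 3 ✓; length 19 ✓; 3' end AAA has 0 G/C, need ≥1 ✗ — fails.
Primer D (24 nt, A=6 T=10 G=6 C=2): GC 8/24 = 33.3%, outside 37.0–58.4% ✗; longest run = 3 ✓; length 24 ✓; 3' end AAG has 1 G/C ✓ — fails.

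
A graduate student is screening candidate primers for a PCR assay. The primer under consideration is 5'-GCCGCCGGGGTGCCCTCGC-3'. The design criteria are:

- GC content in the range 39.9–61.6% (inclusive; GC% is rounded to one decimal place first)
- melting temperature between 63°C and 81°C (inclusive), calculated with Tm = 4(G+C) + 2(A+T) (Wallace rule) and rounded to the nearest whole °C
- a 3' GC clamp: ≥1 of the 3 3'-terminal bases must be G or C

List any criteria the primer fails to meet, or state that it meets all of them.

Base counts: A=0, T=2, G=8, C=9 (length 19).
GC content: GC 17/19 = 89.5%, outside 39.9–61.6% ✗
Tm: Tm = 2·2 + 4·17 = 72°C ✓
GC clamp: 3' end CGC has 3 G/C ✓

Fails: GC content.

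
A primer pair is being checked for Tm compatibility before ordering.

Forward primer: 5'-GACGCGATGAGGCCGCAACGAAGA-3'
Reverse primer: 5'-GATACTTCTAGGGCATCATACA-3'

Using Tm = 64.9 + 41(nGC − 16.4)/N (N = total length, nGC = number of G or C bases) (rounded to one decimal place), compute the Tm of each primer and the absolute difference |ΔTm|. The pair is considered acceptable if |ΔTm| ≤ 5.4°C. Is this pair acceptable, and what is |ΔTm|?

Forward: G+C = 15, N = 24 → Tm = 64.9 + 41·(15 − 16.4)/24 = 62.5°C.
Reverse: G+C = 9, N = 22 → Tm = 64.9 + 41·(9 − 16.4)/22 = 51.1°C.
|ΔTm| = |62.5 − 51.1| = 11.4°C, > 5.4°C.

|ΔTm| = 11.4°C; the pair is not acceptable.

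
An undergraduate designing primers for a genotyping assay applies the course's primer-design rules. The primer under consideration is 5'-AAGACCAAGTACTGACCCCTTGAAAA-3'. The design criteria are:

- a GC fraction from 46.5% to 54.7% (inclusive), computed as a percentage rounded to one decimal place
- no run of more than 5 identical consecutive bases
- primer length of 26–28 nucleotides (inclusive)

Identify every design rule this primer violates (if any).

Fails: GC content.

Base counts: A=11, T=4, G=4, C=7 (length 26).
GC content: GC 11/26 = 42.3%, outside 46.5–54.7% ✗
homopolymer run: longest run = 4 ✓
length: length 26 ✓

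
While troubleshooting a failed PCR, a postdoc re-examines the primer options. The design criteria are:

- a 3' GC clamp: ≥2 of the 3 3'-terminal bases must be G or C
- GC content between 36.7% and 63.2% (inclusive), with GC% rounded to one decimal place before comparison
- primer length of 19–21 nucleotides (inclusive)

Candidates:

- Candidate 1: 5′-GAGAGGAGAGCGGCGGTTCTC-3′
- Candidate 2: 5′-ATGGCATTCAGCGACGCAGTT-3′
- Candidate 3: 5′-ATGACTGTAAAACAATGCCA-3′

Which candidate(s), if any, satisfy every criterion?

None of the candidates satisfy all criteria.

Candidate 1 (21 nt, A=4 T=3 G=10 C=4): 3' end CTC has 2 G/C ✓; GC 14/21 = 66.7%, outside 36.7–63.2% ✗; length 21 ✓ — fails.
Candidate 2 (21 nt, A=5 T=5 G=6 C=5): 3' end GTT has 1 G/C, need ≥2 ✗; GC 11/21 = 52.4% ✓; length 21 ✓ — fails.
Candidate 3 (20 nt, A=9 T=4 G=3 C=4): 3' end CCA has 2 G/C ✓; GC 7/20 = 35.0%, outside 36.7–63.2% ✗; length 20 ✓ — fails.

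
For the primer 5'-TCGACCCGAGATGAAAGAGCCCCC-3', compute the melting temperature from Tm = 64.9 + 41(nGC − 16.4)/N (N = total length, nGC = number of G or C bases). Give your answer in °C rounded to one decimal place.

62.5°C

Base counts: A=7, T=2, G=6, C=9; G+C = 15, N = 24.
Tm = 64.9 + 41·(15 − 16.4)/24 = 64.9 + -57.40/24 = 62.5°C.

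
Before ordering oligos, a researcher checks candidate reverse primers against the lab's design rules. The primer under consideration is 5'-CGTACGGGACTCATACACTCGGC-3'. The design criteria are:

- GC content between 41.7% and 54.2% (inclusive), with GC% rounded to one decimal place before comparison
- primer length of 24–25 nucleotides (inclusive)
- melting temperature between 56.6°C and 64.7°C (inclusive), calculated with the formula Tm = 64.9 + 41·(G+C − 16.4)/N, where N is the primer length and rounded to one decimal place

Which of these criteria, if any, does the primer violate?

Base counts: A=5, T=4, G=6, C=8 (length 23).
GC content: GC 14/23 = 60.9%, outside 41.7–54.2% ✗
length: length 23, outside 24–25 ✗
Tm: Tm = 64.9 + 41·(14 − 16.4)/23 = 60.6°C ✓

Fails: GC content, length.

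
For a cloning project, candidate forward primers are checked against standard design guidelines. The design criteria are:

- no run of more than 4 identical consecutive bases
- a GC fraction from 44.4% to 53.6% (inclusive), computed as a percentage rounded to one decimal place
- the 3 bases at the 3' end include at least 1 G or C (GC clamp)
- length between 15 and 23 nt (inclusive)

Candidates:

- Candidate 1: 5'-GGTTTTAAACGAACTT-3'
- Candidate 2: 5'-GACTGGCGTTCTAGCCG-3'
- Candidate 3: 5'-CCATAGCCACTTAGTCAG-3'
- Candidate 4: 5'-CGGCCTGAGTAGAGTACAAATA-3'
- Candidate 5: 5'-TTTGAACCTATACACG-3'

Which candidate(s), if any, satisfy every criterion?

Candidate 1 (16 nt, A=5 T=6 G=3 C=2): longest run = 4 ✓; GC 5/16 = 31.3%, outside 44.4–53.6% ✗; 3' end CTT has 1 G/C ✓; length 16 ✓ — fails.
Candidate 2 (17 nt, A=2 T=4 G=6 C=5): longest run = 2 ✓; GC 11/17 = 64.7%, outside 44.4–53.6% ✗; 3' end CCG has 3 G/C ✓; length 17 ✓ — fails.
Candidate 3 (18 nt, A=5 T=4 G=3 C=6): longest run = 2 ✓; GC 9/18 = 50.0% ✓; 3' end CAG has 2 G/C ✓; length 18 ✓ — passes.
Candidate 4 (22 nt, A=8 T=4 G=6 C=4): longest run = 3 ✓; GC 10/22 = 45.5% ✓; 3' end ATA has 0 G/C, need ≥1 ✗; length 22 ✓ — fails.
Candidate 5 (16 nt, A=5 T=5 G=2 C=4): longest run = 3 ✓; GC 6/16 = 37.5%, outside 44.4–53.6% ✗; 3' end ACG has 2 G/C ✓; length 16 ✓ — fails.

Candidate 3 only.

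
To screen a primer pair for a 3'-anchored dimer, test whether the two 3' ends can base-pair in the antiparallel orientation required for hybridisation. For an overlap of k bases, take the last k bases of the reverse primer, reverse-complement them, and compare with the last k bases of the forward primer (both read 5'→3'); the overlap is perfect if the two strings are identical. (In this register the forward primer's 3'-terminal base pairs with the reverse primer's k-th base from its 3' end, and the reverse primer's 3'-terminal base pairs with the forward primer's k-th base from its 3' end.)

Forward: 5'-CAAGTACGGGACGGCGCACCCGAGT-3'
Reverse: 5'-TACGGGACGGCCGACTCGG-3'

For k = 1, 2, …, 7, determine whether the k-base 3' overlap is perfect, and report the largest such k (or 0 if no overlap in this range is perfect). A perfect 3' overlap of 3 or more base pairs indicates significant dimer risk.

Last 7 bases (5'→3') — forward …CCCGAGT, reverse …GACTCGG.
Reverse complement of the reverse primer's last 7 bases: CCGAGTC; its first k bases are the reverse complement of the reverse primer's last k bases, so a perfect k-base overlap needs the forward primer's last k bases to equal them.
Comparing (forward last k vs required): k=1: T vs C ✗; k=2: GT vs CC ✗; k=3: AGT vs CCG ✗; k=4: GAGT vs CCGA ✗; k=5: CGAGT vs CCGAG ✗; k=6: CCGAGT vs CCGAGT ✓; k=7: CCCGAGT vs CCGAGTC ✗.
Only k = 6 is perfect, so the longest perfect 3' overlap is 6.

Longest perfect overlap: 6 complementary base pairs; significant dimer risk (threshold 3).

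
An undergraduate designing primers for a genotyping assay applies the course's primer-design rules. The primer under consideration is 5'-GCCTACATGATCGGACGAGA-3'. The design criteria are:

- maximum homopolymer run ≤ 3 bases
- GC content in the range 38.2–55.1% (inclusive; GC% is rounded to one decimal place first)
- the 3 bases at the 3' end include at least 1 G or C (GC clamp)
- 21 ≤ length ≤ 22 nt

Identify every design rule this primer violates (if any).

Base counts: A=6, T=3, G=6, C=5 (length 20).
homopolymer run: longest run = 2 ✓
GC content: GC 11/20 = 55.0% ✓
GC clamp: 3' end AGA has 1 G/C ✓
length: length 20, outside 21–22 ✗

Fails: length.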